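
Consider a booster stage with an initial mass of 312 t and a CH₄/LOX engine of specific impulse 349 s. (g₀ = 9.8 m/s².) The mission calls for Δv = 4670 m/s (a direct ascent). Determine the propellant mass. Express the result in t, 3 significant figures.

v_e = Isp · g₀ = 349 × 9.8 = 3420.2 m/s.
Rocket equation: m₀/m_f = exp(Δv / v_e) = exp(4670 / 3420.2) = exp(1.3654) = 3.9174.
m_f = 312 / 3.9174 = 79.6447 t, so propellant = m₀ − m_f = 312 − 79.6447 = 232.3553 t.

propellant mass ≈ 232 t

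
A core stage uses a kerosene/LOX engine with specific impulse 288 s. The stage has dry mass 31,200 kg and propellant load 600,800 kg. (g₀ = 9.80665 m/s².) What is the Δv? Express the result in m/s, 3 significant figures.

Δv ≈ 8500 m/s

v_e = Isp · g₀ = 288 × 9.80665 = 2824.3 m/s.
m₀ = m_dry + m_prop = 31,200 + 600,800 = 632,000 kg.
Δv = v_e · ln(m₀/m_f) = 2824.3 × ln(20.26) = 2824.3 × 3.0085 ≈ 8496.9 m/s.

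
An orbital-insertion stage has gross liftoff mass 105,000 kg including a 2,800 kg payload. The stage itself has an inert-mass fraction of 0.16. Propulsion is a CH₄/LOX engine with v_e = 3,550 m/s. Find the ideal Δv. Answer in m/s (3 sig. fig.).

Stage wet mass = m₀ − payload = 105,000 − 2,800 = 102,200 kg.
Stage dry mass = ε × stage wet mass = 0.16 × 102,200 = 16,352 kg.
Burnout mass m_f = stage dry + payload = 16,352 + 2,800 = 19,152 kg.
Δv = v_e · ln(105,000/19,152) = 3550.0 × ln(5.482) = 3550.0 × 1.7016 ≈ 6041 m/s.

Δv ≈ 6040 m/s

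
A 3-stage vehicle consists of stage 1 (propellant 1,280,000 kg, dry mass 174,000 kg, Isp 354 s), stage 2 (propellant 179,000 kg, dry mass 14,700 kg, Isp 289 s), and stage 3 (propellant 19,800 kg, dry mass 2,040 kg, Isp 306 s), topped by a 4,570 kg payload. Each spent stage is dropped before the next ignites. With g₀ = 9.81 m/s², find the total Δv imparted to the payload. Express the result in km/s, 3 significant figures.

Ignition mass of stage 1 = 1,280,000+174,000 + 179,000+14,700 + 19,800+2,040 + 4,570 = 1,674,110 kg.
Stage 1: m₀ = 1,674,110 kg, m_f = 1,674,110 − 1,280,000 = 394,110 kg; Δv = 354×9.81×ln(4.248) = 3472.7×1.4464 ≈ 5023 m/s.
Stage 2: m₀ = 220,110 kg, m_f = 220,110 − 179,000 = 41,110 kg; Δv = 289×9.81×ln(5.354) = 2835.1×1.6779 ≈ 4757 m/s.
Stage 3: m₀ = 26,410 kg, m_f = 26,410 − 19,800 = 6,610 kg; Δv = 306×9.81×ln(3.995) = 3001.9×1.3852 ≈ 4158 m/s.
Total Δv = 5023 + 4757 + 4158 = 13938 m/s.

Δv ≈ 13.9 km/s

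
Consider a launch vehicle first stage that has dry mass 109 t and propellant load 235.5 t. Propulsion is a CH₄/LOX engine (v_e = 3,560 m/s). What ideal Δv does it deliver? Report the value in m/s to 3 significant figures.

Δv ≈ 4100 m/s

m₀ = m_dry + m_prop = 109 + 235.5 = 344.5 t.
Δv = v_e · ln(m₀/m_f) = 3560.0 × ln(3.161) = 3560.0 × 1.1507 ≈ 4096.7 m/s.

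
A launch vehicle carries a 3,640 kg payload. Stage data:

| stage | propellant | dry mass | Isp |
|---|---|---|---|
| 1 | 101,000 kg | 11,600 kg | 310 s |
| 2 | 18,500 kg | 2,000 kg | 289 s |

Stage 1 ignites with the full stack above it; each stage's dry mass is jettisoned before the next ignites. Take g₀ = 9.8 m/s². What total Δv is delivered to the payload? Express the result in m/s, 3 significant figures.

Δv ≈ 8190 m/s

Ignition mass of stage 1 = 101,000+11,600 + 18,500+2,000 + 3,640 = 136,740 kg.
Stage 1: m₀ = 136,740 kg, m_f = 136,740 − 101,000 = 35,740 kg; Δv = 310×9.8×ln(3.826) = 3038.0×1.3418 ≈ 4076 m/s.
Stage 2: m₀ = 24,140 kg, m_f = 24,140 − 18,500 = 5,640 kg; Δv = 289×9.8×ln(4.28) = 2832.2×1.4540 ≈ 4118 m/s.
Total Δv = 4076 + 4118 = 8194 m/s.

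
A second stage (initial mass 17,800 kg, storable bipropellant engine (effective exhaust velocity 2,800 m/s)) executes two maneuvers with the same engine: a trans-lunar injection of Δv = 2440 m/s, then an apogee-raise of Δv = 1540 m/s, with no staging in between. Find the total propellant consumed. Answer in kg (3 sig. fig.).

total propellant consumed ≈ 13500 kg

After the first burn: m = 17800 × exp(−2440/2800.0) = 17800 × 0.41835 = 7,446.63 kg.
After the second burn: m = 7,446.63 × exp(−1540/2800.0) = 7,446.63 × 0.57695 = 4,296.33 kg.
Total propellant = m₀ − m_final = 17800 − 4,296.33 = 13,503.67 kg.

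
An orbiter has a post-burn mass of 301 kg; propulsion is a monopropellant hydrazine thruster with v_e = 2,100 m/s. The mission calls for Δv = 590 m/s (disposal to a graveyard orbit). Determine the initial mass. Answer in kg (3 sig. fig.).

m₀/m_f = exp(Δv / v_e) = exp(590 / 2100.0) = exp(0.2810) = 1.3244.
m₀ = m_f × 1.3244 = 301 × 1.3244 = 398.644 kg.

initial mass ≈ 399 kg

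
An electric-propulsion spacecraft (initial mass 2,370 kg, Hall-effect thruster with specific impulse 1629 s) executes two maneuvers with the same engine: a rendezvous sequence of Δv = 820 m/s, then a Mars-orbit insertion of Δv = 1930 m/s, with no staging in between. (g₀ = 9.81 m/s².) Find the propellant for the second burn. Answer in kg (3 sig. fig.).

propellant for the second burn ≈ 256 kg

v_e = Isp · g₀ = 1629 × 9.81 = 15980.5 m/s.
After the first burn: m = 2370 × exp(−820/15980.5) = 2370 × 0.94998 = 2,251.45 kg.
After the second burn: m = 2,251.45 × exp(−1930/15980.5) = 2,251.45 × 0.88624 = 1,995.33 kg.
Second-burn propellant = 2,251.45 − 1,995.33 = 256.12 kg.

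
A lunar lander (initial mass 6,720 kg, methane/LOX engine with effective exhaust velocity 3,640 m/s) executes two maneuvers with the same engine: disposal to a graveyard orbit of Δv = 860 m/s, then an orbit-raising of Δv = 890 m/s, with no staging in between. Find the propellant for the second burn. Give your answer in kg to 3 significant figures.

propellant for the second burn ≈ 1150 kg

After the first burn: m = 6720 × exp(−860/3640.0) = 6720 × 0.78957 = 5,305.91 kg.
After the second burn: m = 5,305.91 × exp(−890/3640.0) = 5,305.91 × 0.78309 = 4,155.01 kg.
Second-burn propellant = 5,305.91 − 4,155.01 = 1,150.9 kg.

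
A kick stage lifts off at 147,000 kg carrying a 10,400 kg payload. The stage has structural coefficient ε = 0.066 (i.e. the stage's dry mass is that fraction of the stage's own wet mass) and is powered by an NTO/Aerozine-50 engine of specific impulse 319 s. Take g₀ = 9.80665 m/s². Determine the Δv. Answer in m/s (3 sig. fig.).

Δv ≈ 6330 m/s

Stage wet mass = m₀ − payload = 147,000 − 10,400 = 136,600 kg.
Stage dry mass = ε × stage wet mass = 0.066 × 136,600 = 9,015.6 kg.
Burnout mass m_f = stage dry + payload = 9,015.6 + 10,400 = 19,415.6 kg.
v_e = Isp · g₀ = 319 × 9.80665 = 3128.3 m/s.
Using Δv = v_e ln(m₀/m_f): Δv = v_e · ln(147,000/19,415.6) = 3128.3 × ln(7.571) = 3128.3 × 2.0244 ≈ 6333 m/s.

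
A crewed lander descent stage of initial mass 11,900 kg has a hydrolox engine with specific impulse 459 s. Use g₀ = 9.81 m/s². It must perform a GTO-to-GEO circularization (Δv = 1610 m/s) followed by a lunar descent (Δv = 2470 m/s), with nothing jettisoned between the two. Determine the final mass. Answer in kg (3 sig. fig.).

final mass ≈ 4810 kg

v_e = Isp · g₀ = 459 × 9.81 = 4502.8 m/s.
After the first burn: m = 11900 × exp(−1610/4502.8) = 11900 × 0.69938 = 8,322.62 kg.
After the second burn: m = 8,322.62 × exp(−2470/4502.8) = 8,322.62 × 0.57779 = 4,808.73 kg.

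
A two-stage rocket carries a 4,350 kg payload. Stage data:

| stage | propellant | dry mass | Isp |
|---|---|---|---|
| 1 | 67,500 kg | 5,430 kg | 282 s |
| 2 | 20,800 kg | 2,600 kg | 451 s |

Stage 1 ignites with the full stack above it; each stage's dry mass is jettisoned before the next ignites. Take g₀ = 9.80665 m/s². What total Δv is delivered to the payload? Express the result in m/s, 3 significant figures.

Δv ≈ 9190 m/s

Ignition mass of stage 1 = 67,500+5,430 + 20,800+2,600 + 4,350 = 100,680 kg.
Stage 1: m₀ = 100,680 kg, m_f = 100,680 − 67,500 = 33,180 kg; Δv = 282×9.80665×ln(3.034) = 2765.5×1.1100 ≈ 3070 m/s.
Stage 2: m₀ = 27,750 kg, m_f = 27,750 − 20,800 = 6,950 kg; Δv = 451×9.80665×ln(3.993) = 4422.8×1.3845 ≈ 6123 m/s.
Total Δv = 3070 + 6123 = 9193 m/s.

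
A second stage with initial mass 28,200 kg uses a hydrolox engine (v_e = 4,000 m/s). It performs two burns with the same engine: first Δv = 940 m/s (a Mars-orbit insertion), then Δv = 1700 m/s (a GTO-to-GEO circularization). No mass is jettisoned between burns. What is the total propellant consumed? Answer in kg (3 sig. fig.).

After the first burn: m = 28200 × exp(−940/4000.0) = 28200 × 0.79057 = 22,294.1 kg.
After the second burn: m = 22,294.1 × exp(−1700/4000.0) = 22,294.1 × 0.65377 = 14,575.2 kg.
Total propellant = m₀ − m_final = 28200 − 14,575.2 = 13,624.8 kg.

total propellant consumed ≈ 13600 kg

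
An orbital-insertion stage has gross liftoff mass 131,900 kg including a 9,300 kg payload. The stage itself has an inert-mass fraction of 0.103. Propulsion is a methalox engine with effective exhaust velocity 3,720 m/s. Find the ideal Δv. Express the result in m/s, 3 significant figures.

Stage wet mass = m₀ − payload = 131,900 − 9,300 = 122,600 kg.
Stage dry mass = ε × stage wet mass = 0.103 × 122,600 = 12,627.8 kg.
Burnout mass m_f = stage dry + payload = 12,627.8 + 9,300 = 21,927.8 kg.
Rocket equation: Δv = v_e · ln(131,900/21,927.8) = 3720.0 × ln(6.015) = 3720.0 × 1.7943 ≈ 6675 m/s.

Δv ≈ 6670 m/s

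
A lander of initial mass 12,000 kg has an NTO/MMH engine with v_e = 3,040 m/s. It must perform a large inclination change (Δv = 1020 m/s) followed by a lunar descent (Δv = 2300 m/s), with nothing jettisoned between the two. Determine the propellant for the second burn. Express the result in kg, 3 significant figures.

After the first burn: m = 12000 × exp(−1020/3040.0) = 12000 × 0.71496 = 8,579.52 kg.
After the second burn: m = 8,579.52 × exp(−2300/3040.0) = 8,579.52 × 0.46927 = 4,026.11 kg.
Second-burn propellant = 8,579.52 − 4,026.11 = 4,553.41 kg.

propellant for the second burn ≈ 4550 kg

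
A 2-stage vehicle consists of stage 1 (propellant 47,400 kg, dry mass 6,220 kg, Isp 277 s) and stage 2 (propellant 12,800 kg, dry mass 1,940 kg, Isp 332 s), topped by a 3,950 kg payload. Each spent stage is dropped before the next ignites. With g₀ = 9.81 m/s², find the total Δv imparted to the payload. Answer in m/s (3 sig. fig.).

Δv ≈ 6660 m/s

Ignition mass of stage 1 = 47,400+6,220 + 12,800+1,940 + 3,950 = 72,310 kg.
Stage 1: m₀ = 72,310 kg, m_f = 72,310 − 47,400 = 24,910 kg; Δv = 277×9.81×ln(2.903) = 2717.4×1.0657 ≈ 2896 m/s.
Stage 2: m₀ = 18,690 kg, m_f = 18,690 − 12,800 = 5,890 kg; Δv = 332×9.81×ln(3.173) = 3256.9×1.1547 ≈ 3761 m/s.
Total Δv = 2896 + 3761 = 6657 m/s.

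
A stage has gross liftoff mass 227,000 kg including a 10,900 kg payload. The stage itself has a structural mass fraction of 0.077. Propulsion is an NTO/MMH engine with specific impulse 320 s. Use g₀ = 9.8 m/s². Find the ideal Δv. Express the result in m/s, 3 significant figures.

Stage wet mass = m₀ − payload = 227,000 − 10,900 = 216,100 kg.
Stage dry mass = ε × stage wet mass = 0.077 × 216,100 = 16,639.7 kg.
Burnout mass m_f = stage dry + payload = 16,639.7 + 10,900 = 27,539.7 kg.
v_e = Isp · g₀ = 320 × 9.8 = 3136.0 m/s.
Δv = v_e · ln(227,000/27,539.7) = 3136.0 × ln(8.243) = 3136.0 × 2.1093 ≈ 6615 m/s.

Δv ≈ 6610 m/s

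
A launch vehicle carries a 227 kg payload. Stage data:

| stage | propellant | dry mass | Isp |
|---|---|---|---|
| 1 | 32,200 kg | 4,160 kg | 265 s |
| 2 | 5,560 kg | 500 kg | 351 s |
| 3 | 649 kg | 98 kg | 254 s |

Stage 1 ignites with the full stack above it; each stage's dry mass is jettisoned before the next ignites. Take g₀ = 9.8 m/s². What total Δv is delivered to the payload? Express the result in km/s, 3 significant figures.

Ignition mass of stage 1 = 32,200+4,160 + 5,560+500 + 649+98 + 227 = 43,394 kg.
Stage 1: m₀ = 43,394 kg, m_f = 43,394 − 32,200 = 11,194 kg; Δv = 265×9.8×ln(3.877) = 2597.0×1.3549 ≈ 3519 m/s.
Stage 2: m₀ = 7,034 kg, m_f = 7,034 − 5,560 = 1,474 kg; Δv = 351×9.8×ln(4.772) = 3439.8×1.5628 ≈ 5376 m/s.
Stage 3: m₀ = 974 kg, m_f = 974 − 649 = 325 kg; Δv = 254×9.8×ln(2.997) = 2489.2×1.0976 ≈ 2732 m/s.
Total Δv = 3519 + 5376 + 2732 = 11627 m/s.

Δv ≈ 11.6 km/s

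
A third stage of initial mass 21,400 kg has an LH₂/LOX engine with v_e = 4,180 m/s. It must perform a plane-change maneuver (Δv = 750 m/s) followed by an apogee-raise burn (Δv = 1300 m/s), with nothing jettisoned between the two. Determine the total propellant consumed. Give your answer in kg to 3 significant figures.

After the first burn: m = 21400 × exp(−750/4180.0) = 21400 × 0.83575 = 17,885.1 kg.
After the second burn: m = 17,885.1 × exp(−1300/4180.0) = 17,885.1 × 0.73271 = 13,104.6 kg.
Total propellant = m₀ − m_final = 21400 − 13,104.6 = 8,295.4 kg.

total propellant consumed ≈ 8300 kg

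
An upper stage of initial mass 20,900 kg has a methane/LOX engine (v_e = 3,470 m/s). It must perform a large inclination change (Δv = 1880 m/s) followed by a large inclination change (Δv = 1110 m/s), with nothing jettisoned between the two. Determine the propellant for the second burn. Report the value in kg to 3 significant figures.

After the first burn: m = 20900 × exp(−1880/3470.0) = 20900 × 0.58171 = 12,157.7 kg.
After the second burn: m = 12,157.7 × exp(−1110/3470.0) = 12,157.7 × 0.72623 = 8,829.29 kg.
Second-burn propellant = 12,157.7 − 8,829.29 = 3,328.41 kg.

propellant for the second burn ≈ 3330 kg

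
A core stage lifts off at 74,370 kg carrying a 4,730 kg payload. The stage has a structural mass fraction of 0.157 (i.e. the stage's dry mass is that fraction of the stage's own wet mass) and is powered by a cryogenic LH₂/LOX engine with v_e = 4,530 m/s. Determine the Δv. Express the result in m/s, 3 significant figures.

Stage wet mass = m₀ − payload = 74,370 − 4,730 = 69,640 kg.
Stage dry mass = ε × stage wet mass = 0.157 × 69,640 = 10,933.5 kg.
Burnout mass m_f = stage dry + payload = 10,933.5 + 4,730 = 15,663.5 kg.
Rocket equation: Δv = v_e · ln(74,370/15,663.5) = 4530.0 × ln(4.748) = 4530.0 × 1.5577 ≈ 7056 m/s.

Δv ≈ 7060 m/s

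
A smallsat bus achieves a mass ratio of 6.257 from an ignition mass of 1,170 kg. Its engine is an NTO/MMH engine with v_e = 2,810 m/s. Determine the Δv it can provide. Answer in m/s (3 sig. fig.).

Rocket equation: Δv = v_e · ln(6.257) = 2810.0 × 1.8337 ≈ 5152.7 m/s.

Δv ≈ 5150 m/s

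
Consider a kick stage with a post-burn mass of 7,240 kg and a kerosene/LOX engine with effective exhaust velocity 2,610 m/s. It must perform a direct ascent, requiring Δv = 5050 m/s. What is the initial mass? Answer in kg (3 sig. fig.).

From the ideal rocket equation, m₀/m_f = exp(Δv / v_e) = exp(5050 / 2610.0) = exp(1.9349) = 6.9231.
m₀ = m_f × 6.9231 = 7,240 × 6.9231 = 50,123.2 kg.

initial mass ≈ 50100 kg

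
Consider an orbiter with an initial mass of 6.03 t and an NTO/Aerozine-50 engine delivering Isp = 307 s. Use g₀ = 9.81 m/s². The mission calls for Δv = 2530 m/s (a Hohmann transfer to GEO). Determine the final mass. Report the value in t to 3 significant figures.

final mass ≈ 2.60 t

v_e = Isp · g₀ = 307 × 9.81 = 3011.7 m/s.
Rocket equation: m₀/m_f = exp(Δv / v_e) = exp(2530 / 3011.7) = exp(0.8401) = 2.3165.
m_f = m₀ / 2.3165 = 6.03 / 2.3165 = 2.60306 t.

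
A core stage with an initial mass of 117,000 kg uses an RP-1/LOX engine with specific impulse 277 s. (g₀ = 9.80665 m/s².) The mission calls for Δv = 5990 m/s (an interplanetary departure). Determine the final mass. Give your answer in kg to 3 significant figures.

final mass ≈ 12900 kg

v_e = Isp · g₀ = 277 × 9.80665 = 2716.4 m/s.
Using Δv = v_e ln(m₀/m_f): m₀/m_f = exp(Δv / v_e) = exp(5990 / 2716.4) = exp(2.2051) = 9.0711.
m_f = m₀ / 9.0711 = 117,000 / 9.0711 = 12,898.1 kg.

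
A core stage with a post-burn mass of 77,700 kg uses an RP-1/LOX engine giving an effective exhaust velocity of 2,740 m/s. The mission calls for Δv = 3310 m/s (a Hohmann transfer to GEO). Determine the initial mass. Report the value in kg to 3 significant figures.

From the ideal rocket equation, m₀/m_f = exp(Δv / v_e) = exp(3310 / 2740.0) = exp(1.2080) = 3.3469.
m₀ = m_f × 3.3469 = 77,700 × 3.3469 = 260,054 kg.

initial mass ≈ 260000 kg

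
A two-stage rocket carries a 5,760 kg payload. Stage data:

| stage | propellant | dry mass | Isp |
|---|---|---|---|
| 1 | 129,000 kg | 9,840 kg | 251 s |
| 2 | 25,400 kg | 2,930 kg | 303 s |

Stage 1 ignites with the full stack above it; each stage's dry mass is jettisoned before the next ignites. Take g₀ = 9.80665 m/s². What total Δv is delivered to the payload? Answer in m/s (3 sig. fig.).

Ignition mass of stage 1 = 129,000+9,840 + 25,400+2,930 + 5,760 = 172,930 kg.
Stage 1: m₀ = 172,930 kg, m_f = 172,930 − 129,000 = 43,930 kg; Δv = 251×9.80665×ln(3.936) = 2461.5×1.3703 ≈ 3373 m/s.
Stage 2: m₀ = 34,090 kg, m_f = 34,090 − 25,400 = 8,690 kg; Δv = 303×9.80665×ln(3.923) = 2971.4×1.3668 ≈ 4061 m/s.
Total Δv = 3373 + 4061 = 7434 m/s.

Δv ≈ 7430 m/s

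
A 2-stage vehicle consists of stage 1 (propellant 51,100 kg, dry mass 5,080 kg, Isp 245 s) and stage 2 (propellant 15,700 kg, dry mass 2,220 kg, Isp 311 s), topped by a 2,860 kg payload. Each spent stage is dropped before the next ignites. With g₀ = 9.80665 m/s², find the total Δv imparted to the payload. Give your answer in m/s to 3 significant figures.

Ignition mass of stage 1 = 51,100+5,080 + 15,700+2,220 + 2,860 = 76,960 kg.
Stage 1: m₀ = 76,960 kg, m_f = 76,960 − 51,100 = 25,860 kg; Δv = 245×9.80665×ln(2.976) = 2402.6×1.0906 ≈ 2620 m/s.
Stage 2: m₀ = 20,780 kg, m_f = 20,780 − 15,700 = 5,080 kg; Δv = 311×9.80665×ln(4.091) = 3049.9×1.4087 ≈ 4296 m/s.
Total Δv = 2620 + 4296 = 6916 m/s.

Δv ≈ 6920 m/s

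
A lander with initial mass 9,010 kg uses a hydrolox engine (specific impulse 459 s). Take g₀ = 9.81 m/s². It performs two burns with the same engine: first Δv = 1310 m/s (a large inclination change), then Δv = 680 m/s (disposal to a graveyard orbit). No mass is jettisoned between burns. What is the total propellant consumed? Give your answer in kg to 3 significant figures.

total propellant consumed ≈ 3220 kg

v_e = Isp · g₀ = 459 × 9.81 = 4502.8 m/s.
After the first burn: m = 9010 × exp(−1310/4502.8) = 9010 × 0.74757 = 6,735.61 kg.
After the second burn: m = 6,735.61 × exp(−680/4502.8) = 6,735.61 × 0.85983 = 5,791.48 kg.
Total propellant = m₀ − m_final = 9010 − 5,791.48 = 3,218.52 kg.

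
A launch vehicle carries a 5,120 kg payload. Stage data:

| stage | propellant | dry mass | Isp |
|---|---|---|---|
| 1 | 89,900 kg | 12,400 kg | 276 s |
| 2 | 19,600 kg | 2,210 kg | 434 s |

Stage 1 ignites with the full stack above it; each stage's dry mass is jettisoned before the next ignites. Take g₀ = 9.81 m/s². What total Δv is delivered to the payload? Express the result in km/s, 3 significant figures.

Δv ≈ 8.76 km/s

Ignition mass of stage 1 = 89,900+12,400 + 19,600+2,210 + 5,120 = 129,230 kg.
Stage 1: m₀ = 129,230 kg, m_f = 129,230 − 89,900 = 39,330 kg; Δv = 276×9.81×ln(3.286) = 2707.6×1.1896 ≈ 3221 m/s.
Stage 2: m₀ = 26,930 kg, m_f = 26,930 − 19,600 = 7,330 kg; Δv = 434×9.81×ln(3.674) = 4257.5×1.3013 ≈ 5540 m/s.
Total Δv = 3221 + 5540 = 8761 m/s.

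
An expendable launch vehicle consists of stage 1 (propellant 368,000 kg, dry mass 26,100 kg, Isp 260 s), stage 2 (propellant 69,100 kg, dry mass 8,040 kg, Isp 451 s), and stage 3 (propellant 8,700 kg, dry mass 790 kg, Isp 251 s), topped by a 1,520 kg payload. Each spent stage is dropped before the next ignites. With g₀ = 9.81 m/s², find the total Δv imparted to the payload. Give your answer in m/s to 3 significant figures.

Δv ≈ 14300 m/s

Ignition mass of stage 1 = 368,000+26,100 + 69,100+8,040 + 8,700+790 + 1,520 = 482,250 kg.
Stage 1: m₀ = 482,250 kg, m_f = 482,250 − 368,000 = 114,250 kg; Δv = 260×9.81×ln(4.221) = 2550.6×1.4401 ≈ 3673 m/s.
Stage 2: m₀ = 88,150 kg, m_f = 88,150 − 69,100 = 19,050 kg; Δv = 451×9.81×ln(4.627) = 4424.3×1.5320 ≈ 6778 m/s.
Stage 3: m₀ = 11,010 kg, m_f = 11,010 − 8,700 = 2,310 kg; Δv = 251×9.81×ln(4.766) = 2462.3×1.5616 ≈ 3845 m/s.
Total Δv = 3673 + 6778 + 3845 = 14296 m/s.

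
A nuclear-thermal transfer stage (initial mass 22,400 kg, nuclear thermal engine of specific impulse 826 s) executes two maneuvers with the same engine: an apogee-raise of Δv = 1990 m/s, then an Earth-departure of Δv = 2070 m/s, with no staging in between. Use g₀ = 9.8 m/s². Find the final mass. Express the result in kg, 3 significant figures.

final mass ≈ 13600 kg

v_e = Isp · g₀ = 826 × 9.8 = 8094.8 m/s.
After the first burn: m = 22400 × exp(−1990/8094.8) = 22400 × 0.78205 = 17,517.9 kg.
After the second burn: m = 17,517.9 × exp(−2070/8094.8) = 17,517.9 × 0.77436 = 13,565.2 kg.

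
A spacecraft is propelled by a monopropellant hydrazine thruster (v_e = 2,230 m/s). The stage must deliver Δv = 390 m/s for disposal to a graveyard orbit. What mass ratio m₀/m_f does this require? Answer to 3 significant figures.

mass ratio ≈ 1.19

m₀/m_f = exp(Δv / v_e) = exp(390 / 2230.0) = exp(0.1749) = 1.1911.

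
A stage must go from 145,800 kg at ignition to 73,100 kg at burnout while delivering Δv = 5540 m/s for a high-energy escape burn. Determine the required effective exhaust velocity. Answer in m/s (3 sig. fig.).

v_e ≈ 8020 m/s

ln(m₀/m_f) = ln(145800/73100) = ln(1.995) = 0.6904.
Using Δv = v_e ln(m₀/m_f): v_e = Δv / ln(m₀/m_f) = 5540 / 0.6904 = 8024.2 m/s.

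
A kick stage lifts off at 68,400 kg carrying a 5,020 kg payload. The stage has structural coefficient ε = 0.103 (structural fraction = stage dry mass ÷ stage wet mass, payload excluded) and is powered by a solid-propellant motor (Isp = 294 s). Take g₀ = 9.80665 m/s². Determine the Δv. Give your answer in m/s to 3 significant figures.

Stage wet mass = m₀ − payload = 68,400 − 5,020 = 63,380 kg.
Stage dry mass = ε × stage wet mass = 0.103 × 63,380 = 6,528.14 kg.
Burnout mass m_f = stage dry + payload = 6,528.14 + 5,020 = 11,548.14 kg.
v_e = Isp · g₀ = 294 × 9.80665 = 2883.2 m/s.
Rocket equation: Δv = v_e · ln(68,400/11,548.14) = 2883.2 × ln(5.923) = 2883.2 × 1.7788 ≈ 5129 m/s.

Δv ≈ 5130 m/s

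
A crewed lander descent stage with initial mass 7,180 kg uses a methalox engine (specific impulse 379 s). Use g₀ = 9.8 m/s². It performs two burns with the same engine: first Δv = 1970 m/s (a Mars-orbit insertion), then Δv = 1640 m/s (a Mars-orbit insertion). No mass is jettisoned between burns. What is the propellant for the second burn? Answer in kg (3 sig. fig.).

v_e = Isp · g₀ = 379 × 9.8 = 3714.2 m/s.
After the first burn: m = 7180 × exp(−1970/3714.2) = 7180 × 0.58837 = 4,224.5 kg.
After the second burn: m = 4,224.5 × exp(−1640/3714.2) = 4,224.5 × 0.64304 = 2,716.52 kg.
Second-burn propellant = 4,224.5 − 2,716.52 = 1,507.98 kg.

propellant for the second burn ≈ 1510 kg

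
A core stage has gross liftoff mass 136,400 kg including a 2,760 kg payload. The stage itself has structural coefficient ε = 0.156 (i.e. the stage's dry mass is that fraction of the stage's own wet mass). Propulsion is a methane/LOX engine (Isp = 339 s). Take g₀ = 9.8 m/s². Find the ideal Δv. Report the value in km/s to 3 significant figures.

Δv ≈ 5.83 km/s

Stage wet mass = m₀ − payload = 136,400 − 2,760 = 133,640 kg.
Stage dry mass = ε × stage wet mass = 0.156 × 133,640 = 20,847.8 kg.
Burnout mass m_f = stage dry + payload = 20,847.8 + 2,760 = 23,607.8 kg.
v_e = Isp · g₀ = 339 × 9.8 = 3322.2 m/s.
Using Δv = v_e ln(m₀/m_f): Δv = v_e · ln(136,400/23,607.8) = 3322.2 × ln(5.778) = 3322.2 × 1.7540 ≈ 5827 m/s.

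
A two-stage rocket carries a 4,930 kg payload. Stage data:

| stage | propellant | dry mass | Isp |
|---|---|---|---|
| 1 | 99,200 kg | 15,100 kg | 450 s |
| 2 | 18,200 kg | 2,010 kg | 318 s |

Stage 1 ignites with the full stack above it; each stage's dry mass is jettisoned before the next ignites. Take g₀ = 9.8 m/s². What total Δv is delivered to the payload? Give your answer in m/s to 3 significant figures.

Δv ≈ 9490 m/s

Ignition mass of stage 1 = 99,200+15,100 + 18,200+2,010 + 4,930 = 139,440 kg.
Stage 1: m₀ = 139,440 kg, m_f = 139,440 − 99,200 = 40,240 kg; Δv = 450×9.8×ln(3.465) = 4410.0×1.2428 ≈ 5481 m/s.
Stage 2: m₀ = 25,140 kg, m_f = 25,140 − 18,200 = 6,940 kg; Δv = 318×9.8×ln(3.622) = 3116.4×1.2872 ≈ 4011 m/s.
Total Δv = 5481 + 4011 = 9492 m/s.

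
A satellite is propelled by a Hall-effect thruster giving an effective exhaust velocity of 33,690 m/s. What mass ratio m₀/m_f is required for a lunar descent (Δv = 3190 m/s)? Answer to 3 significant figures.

mass ratio ≈ 1.10

m₀/m_f = exp(Δv / v_e) = exp(3190 / 33690.0) = exp(0.0947) = 1.0993.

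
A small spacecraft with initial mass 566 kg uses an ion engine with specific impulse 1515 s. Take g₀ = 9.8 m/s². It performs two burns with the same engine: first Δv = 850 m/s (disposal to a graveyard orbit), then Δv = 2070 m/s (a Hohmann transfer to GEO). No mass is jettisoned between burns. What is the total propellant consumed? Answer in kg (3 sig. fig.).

total propellant consumed ≈ 101 kg

v_e = Isp · g₀ = 1515 × 9.8 = 14847.0 m/s.
After the first burn: m = 566 × exp(−850/14847.0) = 566 × 0.94436 = 534.508 kg.
After the second burn: m = 534.508 × exp(−2070/14847.0) = 534.508 × 0.86986 = 464.947 kg.
Total propellant = m₀ − m_final = 566 − 464.947 = 101.053 kg.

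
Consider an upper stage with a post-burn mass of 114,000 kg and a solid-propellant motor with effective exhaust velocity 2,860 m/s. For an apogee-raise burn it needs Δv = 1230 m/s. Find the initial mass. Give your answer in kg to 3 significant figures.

Using Δv = v_e ln(m₀/m_f): m₀/m_f = exp(Δv / v_e) = exp(1230 / 2860.0) = exp(0.4301) = 1.5374.
m₀ = m_f × 1.5374 = 114,000 × 1.5374 = 175,264 kg.

initial mass ≈ 175000 kg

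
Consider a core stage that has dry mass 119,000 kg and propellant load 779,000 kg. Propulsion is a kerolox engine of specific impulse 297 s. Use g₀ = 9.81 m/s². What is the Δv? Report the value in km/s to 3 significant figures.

Δv ≈ 5.89 km/s

v_e = Isp · g₀ = 297 × 9.81 = 2913.6 m/s.
m₀ = m_dry + m_prop = 119,000 + 779,000 = 898,000 kg.
From the ideal rocket equation, Δv = v_e · ln(m₀/m_f) = 2913.6 × ln(7.546) = 2913.6 × 2.0210 ≈ 5888.5 m/s.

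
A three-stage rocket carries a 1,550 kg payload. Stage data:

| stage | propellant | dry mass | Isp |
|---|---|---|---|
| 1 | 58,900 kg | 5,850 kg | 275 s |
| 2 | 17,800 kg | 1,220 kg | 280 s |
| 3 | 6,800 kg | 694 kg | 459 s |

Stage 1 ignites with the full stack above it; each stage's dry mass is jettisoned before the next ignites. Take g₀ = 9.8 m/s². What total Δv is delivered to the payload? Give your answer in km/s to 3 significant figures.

Ignition mass of stage 1 = 58,900+5,850 + 17,800+1,220 + 6,800+694 + 1,550 = 92,814 kg.
Stage 1: m₀ = 92,814 kg, m_f = 92,814 − 58,900 = 33,914 kg; Δv = 275×9.8×ln(2.737) = 2695.0×1.0068 ≈ 2713 m/s.
Stage 2: m₀ = 28,064 kg, m_f = 28,064 − 17,800 = 10,264 kg; Δv = 280×9.8×ln(2.734) = 2744.0×1.0058 ≈ 2760 m/s.
Stage 3: m₀ = 9,044 kg, m_f = 9,044 − 6,800 = 2,244 kg; Δv = 459×9.8×ln(4.03) = 4498.2×1.3938 ≈ 6270 m/s.
Total Δv = 2713 + 2760 + 6270 = 11743 m/s.

Δv ≈ 11.7 km/s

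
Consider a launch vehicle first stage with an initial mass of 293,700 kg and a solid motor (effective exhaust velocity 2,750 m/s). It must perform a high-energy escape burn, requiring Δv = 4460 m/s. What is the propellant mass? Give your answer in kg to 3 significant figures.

propellant mass ≈ 236000 kg

Rocket equation: m₀/m_f = exp(Δv / v_e) = exp(4460 / 2750.0) = exp(1.6218) = 5.0623.
m_f = 293,700 / 5.0623 = 58,017.1 kg, so propellant = m₀ − m_f = 293,700 − 58,017.1 = 235,682.9 kg.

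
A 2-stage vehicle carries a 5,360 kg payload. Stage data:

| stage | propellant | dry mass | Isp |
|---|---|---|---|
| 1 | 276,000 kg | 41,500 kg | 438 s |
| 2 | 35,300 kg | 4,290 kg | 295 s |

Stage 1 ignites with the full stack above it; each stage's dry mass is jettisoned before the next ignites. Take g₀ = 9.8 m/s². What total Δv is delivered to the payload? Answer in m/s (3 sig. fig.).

Ignition mass of stage 1 = 276,000+41,500 + 35,300+4,290 + 5,360 = 362,450 kg.
Stage 1: m₀ = 362,450 kg, m_f = 362,450 − 276,000 = 86,450 kg; Δv = 438×9.8×ln(4.193) = 4292.4×1.4333 ≈ 6152 m/s.
Stage 2: m₀ = 44,950 kg, m_f = 44,950 − 35,300 = 9,650 kg; Δv = 295×9.8×ln(4.658) = 2891.0×1.5386 ≈ 4448 m/s.
Total Δv = 6152 + 4448 = 10600 m/s.

Δv ≈ 10600 m/s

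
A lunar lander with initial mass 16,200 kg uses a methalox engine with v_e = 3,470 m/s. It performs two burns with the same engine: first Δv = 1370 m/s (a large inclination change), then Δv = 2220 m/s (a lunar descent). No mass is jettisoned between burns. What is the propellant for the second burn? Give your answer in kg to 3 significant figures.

After the first burn: m = 16200 × exp(−1370/3470.0) = 16200 × 0.67381 = 10,915.7 kg.
After the second burn: m = 10,915.7 × exp(−2220/3470.0) = 10,915.7 × 0.52741 = 5,757.05 kg.
Second-burn propellant = 10,915.7 − 5,757.05 = 5,158.65 kg.

propellant for the second burn ≈ 5160 kg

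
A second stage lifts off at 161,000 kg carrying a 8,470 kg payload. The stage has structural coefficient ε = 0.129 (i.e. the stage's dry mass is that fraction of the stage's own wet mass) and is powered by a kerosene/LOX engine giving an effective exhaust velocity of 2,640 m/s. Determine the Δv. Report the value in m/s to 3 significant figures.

Δv ≈ 4600 m/s

Stage wet mass = m₀ − payload = 161,000 − 8,470 = 152,530 kg.
Stage dry mass = ε × stage wet mass = 0.129 × 152,530 = 19,676.4 kg.
Burnout mass m_f = stage dry + payload = 19,676.4 + 8,470 = 28,146.4 kg.
Δv = v_e · ln(161,000/28,146.4) = 2640.0 × ln(5.72) = 2640.0 × 1.7440 ≈ 4604 m/s.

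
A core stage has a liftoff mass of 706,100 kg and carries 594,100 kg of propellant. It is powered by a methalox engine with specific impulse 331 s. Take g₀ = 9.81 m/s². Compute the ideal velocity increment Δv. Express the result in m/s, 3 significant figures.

v_e = Isp · g₀ = 331 × 9.81 = 3247.1 m/s.
m_f = m₀ − m_prop = 706,100 − 594,100 = 112,000 kg.
Rocket equation: Δv = v_e · ln(m₀/m_f) = 3247.1 × ln(6.304) = 3247.1 × 1.8413 ≈ 5978.8 m/s.

Δv ≈ 5980 m/s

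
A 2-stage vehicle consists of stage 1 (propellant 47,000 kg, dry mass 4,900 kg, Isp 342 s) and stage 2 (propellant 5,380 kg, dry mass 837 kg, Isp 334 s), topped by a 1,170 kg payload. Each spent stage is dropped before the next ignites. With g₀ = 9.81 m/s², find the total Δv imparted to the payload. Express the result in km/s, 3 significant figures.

Δv ≈ 9.55 km/s

Ignition mass of stage 1 = 47,000+4,900 + 5,380+837 + 1,170 = 59,287 kg.
Stage 1: m₀ = 59,287 kg, m_f = 59,287 − 47,000 = 12,287 kg; Δv = 342×9.81×ln(4.825) = 3355.0×1.5738 ≈ 5280 m/s.
Stage 2: m₀ = 7,387 kg, m_f = 7,387 − 5,380 = 2,007 kg; Δv = 334×9.81×ln(3.681) = 3276.5×1.3031 ≈ 4270 m/s.
Total Δv = 5280 + 4270 = 9550 m/s.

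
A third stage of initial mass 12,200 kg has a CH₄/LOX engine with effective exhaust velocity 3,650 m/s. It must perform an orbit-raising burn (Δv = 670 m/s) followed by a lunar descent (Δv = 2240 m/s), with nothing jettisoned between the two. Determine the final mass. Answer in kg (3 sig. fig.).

After the first burn: m = 12200 × exp(−670/3650.0) = 12200 × 0.83230 = 10,154.1 kg.
After the second burn: m = 10,154.1 × exp(−2240/3650.0) = 10,154.1 × 0.54134 = 5,496.82 kg.

final mass ≈ 5500 kg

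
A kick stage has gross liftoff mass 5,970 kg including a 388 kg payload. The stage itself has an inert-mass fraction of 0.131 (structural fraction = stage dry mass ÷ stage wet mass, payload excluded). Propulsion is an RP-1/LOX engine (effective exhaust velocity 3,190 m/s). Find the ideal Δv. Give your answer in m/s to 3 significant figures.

Stage wet mass = m₀ − payload = 5,970 − 388 = 5,582 kg.
Stage dry mass = ε × stage wet mass = 0.131 × 5,582 = 731.242 kg.
Burnout mass m_f = stage dry + payload = 731.242 + 388 = 1,119.242 kg.
Δv = v_e · ln(5,970/1,119.242) = 3190.0 × ln(5.334) = 3190.0 × 1.6741 ≈ 5340 m/s.

Δv ≈ 5340 m/s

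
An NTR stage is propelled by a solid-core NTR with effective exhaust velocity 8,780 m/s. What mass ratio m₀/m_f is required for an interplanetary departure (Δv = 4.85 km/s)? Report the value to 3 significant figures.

mass ratio ≈ 1.74

By the Tsiolkovsky rocket equation, m₀/m_f = exp(Δv / v_e) = exp(4850 / 8780.0) = exp(0.5524) = 1.7374.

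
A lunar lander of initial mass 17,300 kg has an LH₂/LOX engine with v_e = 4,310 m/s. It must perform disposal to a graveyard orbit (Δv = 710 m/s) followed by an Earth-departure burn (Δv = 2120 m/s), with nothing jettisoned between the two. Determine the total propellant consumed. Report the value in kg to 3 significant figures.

After the first burn: m = 17300 × exp(−710/4310.0) = 17300 × 0.84812 = 14,672.5 kg.
After the second burn: m = 14,672.5 × exp(−2120/4310.0) = 14,672.5 × 0.61148 = 8,971.94 kg.
Total propellant = m₀ − m_final = 17300 − 8,971.94 = 8,328.06 kg.

total propellant consumed ≈ 8330 kg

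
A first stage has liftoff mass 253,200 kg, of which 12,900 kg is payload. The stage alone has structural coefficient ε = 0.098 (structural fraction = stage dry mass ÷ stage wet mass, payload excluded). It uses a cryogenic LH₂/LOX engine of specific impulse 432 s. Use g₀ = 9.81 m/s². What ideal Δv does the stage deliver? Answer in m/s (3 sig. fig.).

Stage wet mass = m₀ − payload = 253,200 − 12,900 = 240,300 kg.
Stage dry mass = ε × stage wet mass = 0.098 × 240,300 = 23,549.4 kg.
Burnout mass m_f = stage dry + payload = 23,549.4 + 12,900 = 36,449.4 kg.
v_e = Isp · g₀ = 432 × 9.81 = 4237.9 m/s.
Using Δv = v_e ln(m₀/m_f): Δv = v_e · ln(253,200/36,449.4) = 4237.9 × ln(6.947) = 4237.9 × 1.9383 ≈ 8214 m/s.

Δv ≈ 8210 m/s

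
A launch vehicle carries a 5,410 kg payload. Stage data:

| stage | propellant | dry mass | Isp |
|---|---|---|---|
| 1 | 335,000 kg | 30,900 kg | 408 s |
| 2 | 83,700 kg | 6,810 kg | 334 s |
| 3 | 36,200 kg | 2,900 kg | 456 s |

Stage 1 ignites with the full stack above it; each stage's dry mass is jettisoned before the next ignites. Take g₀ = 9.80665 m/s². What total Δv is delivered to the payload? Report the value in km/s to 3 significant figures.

Ignition mass of stage 1 = 335,000+30,900 + 83,700+6,810 + 36,200+2,900 + 5,410 = 500,920 kg.
Stage 1: m₀ = 500,920 kg, m_f = 500,920 − 335,000 = 165,920 kg; Δv = 408×9.80665×ln(3.019) = 4001.1×1.1049 ≈ 4421 m/s.
Stage 2: m₀ = 135,020 kg, m_f = 135,020 − 83,700 = 51,320 kg; Δv = 334×9.80665×ln(2.631) = 3275.4×0.9673 ≈ 3168 m/s.
Stage 3: m₀ = 44,510 kg, m_f = 44,510 − 36,200 = 8,310 kg; Δv = 456×9.80665×ln(5.356) = 4471.8×1.6783 ≈ 7505 m/s.
Total Δv = 4421 + 3168 + 7505 = 15094 m/s.

Δv ≈ 15.1 km/s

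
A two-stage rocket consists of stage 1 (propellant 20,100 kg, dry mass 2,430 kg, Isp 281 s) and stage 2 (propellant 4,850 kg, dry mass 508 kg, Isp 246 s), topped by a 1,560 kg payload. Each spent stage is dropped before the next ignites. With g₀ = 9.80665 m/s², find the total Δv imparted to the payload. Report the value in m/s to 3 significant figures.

Ignition mass of stage 1 = 20,100+2,430 + 4,850+508 + 1,560 = 29,448 kg.
Stage 1: m₀ = 29,448 kg, m_f = 29,448 − 20,100 = 9,348 kg; Δv = 281×9.80665×ln(3.15) = 2755.7×1.1475 ≈ 3162 m/s.
Stage 2: m₀ = 6,918 kg, m_f = 6,918 − 4,850 = 2,068 kg; Δv = 246×9.80665×ln(3.345) = 2412.4×1.2075 ≈ 2913 m/s.
Total Δv = 3162 + 2913 = 6075 m/s.

Δv ≈ 6080 m/s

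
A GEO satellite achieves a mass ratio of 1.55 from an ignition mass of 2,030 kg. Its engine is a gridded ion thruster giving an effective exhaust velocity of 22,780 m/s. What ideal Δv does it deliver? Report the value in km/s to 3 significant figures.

From the ideal rocket equation, Δv = v_e · ln(1.55) = 22780.0 × 0.4383 ≈ 9983.4 m/s.

Δv ≈ 9.98 km/s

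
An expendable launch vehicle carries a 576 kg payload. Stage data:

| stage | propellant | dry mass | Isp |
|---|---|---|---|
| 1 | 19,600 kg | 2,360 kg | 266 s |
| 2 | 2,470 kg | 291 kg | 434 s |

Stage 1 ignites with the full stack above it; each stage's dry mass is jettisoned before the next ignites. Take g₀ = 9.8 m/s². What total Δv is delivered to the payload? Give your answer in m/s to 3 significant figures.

Ignition mass of stage 1 = 19,600+2,360 + 2,470+291 + 576 = 25,297 kg.
Stage 1: m₀ = 25,297 kg, m_f = 25,297 − 19,600 = 5,697 kg; Δv = 266×9.8×ln(4.44) = 2606.8×1.4907 ≈ 3886 m/s.
Stage 2: m₀ = 3,337 kg, m_f = 3,337 − 2,470 = 867 kg; Δv = 434×9.8×ln(3.849) = 4253.2×1.3478 ≈ 5732 m/s.
Total Δv = 3886 + 5732 = 9618 m/s.

Δv ≈ 9620 m/s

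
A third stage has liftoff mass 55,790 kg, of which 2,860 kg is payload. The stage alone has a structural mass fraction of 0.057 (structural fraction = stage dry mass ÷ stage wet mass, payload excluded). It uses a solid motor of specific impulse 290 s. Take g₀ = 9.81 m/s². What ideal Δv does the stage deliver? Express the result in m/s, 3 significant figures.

Δv ≈ 6400 m/s

Stage wet mass = m₀ − payload = 55,790 − 2,860 = 52,930 kg.
Stage dry mass = ε × stage wet mass = 0.057 × 52,930 = 3,017.01 kg.
Burnout mass m_f = stage dry + payload = 3,017.01 + 2,860 = 5,877.01 kg.
v_e = Isp · g₀ = 290 × 9.81 = 2844.9 m/s.
Δv = v_e · ln(55,790/5,877.01) = 2844.9 × ln(9.493) = 2844.9 × 2.2505 ≈ 6403 m/s.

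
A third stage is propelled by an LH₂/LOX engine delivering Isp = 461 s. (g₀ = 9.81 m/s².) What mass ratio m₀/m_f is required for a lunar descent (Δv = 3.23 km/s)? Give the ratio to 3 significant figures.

v_e = Isp · g₀ = 461 × 9.81 = 4522.4 m/s.
m₀/m_f = exp(Δv / v_e) = exp(3230 / 4522.4) = exp(0.7142) = 2.0426.

mass ratio ≈ 2.04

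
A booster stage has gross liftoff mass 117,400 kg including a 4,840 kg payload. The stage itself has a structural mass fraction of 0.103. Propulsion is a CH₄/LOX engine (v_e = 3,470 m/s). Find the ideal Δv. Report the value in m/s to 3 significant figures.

Stage wet mass = m₀ − payload = 117,400 − 4,840 = 112,560 kg.
Stage dry mass = ε × stage wet mass = 0.103 × 112,560 = 11,593.7 kg.
Burnout mass m_f = stage dry + payload = 11,593.7 + 4,840 = 16,433.7 kg.
By the Tsiolkovsky rocket equation, Δv = v_e · ln(117,400/16,433.7) = 3470.0 × ln(7.144) = 3470.0 × 1.9663 ≈ 6823 m/s.

Δv ≈ 6820 m/s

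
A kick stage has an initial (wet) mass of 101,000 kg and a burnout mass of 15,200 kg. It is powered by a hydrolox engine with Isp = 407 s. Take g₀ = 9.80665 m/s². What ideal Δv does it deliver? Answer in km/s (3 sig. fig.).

Δv ≈ 7.56 km/s

v_e = Isp · g₀ = 407 × 9.80665 = 3991.3 m/s.
Δv = v_e · ln(m₀/m_f) = 3991.3 × ln(6.645) = 3991.3 × 1.8938 ≈ 7558.8 m/s.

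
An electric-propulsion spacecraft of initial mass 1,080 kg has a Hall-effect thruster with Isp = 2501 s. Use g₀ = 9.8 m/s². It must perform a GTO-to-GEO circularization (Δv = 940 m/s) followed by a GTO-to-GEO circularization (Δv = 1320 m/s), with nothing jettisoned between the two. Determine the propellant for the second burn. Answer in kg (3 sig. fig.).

propellant for the second burn ≈ 54.5 kg

v_e = Isp · g₀ = 2501 × 9.8 = 24509.8 m/s.
After the first burn: m = 1080 × exp(−940/24509.8) = 1080 × 0.96237 = 1,039.36 kg.
After the second burn: m = 1,039.36 × exp(−1320/24509.8) = 1,039.36 × 0.94757 = 984.866 kg.
Second-burn propellant = 1,039.36 − 984.866 = 54.494 kg.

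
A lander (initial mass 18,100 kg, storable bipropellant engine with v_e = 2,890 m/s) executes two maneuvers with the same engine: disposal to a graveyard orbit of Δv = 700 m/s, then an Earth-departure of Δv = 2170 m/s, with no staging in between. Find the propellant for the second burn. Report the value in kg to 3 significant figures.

After the first burn: m = 18100 × exp(−700/2890.0) = 18100 × 0.78489 = 14,206.5 kg.
After the second burn: m = 14,206.5 × exp(−2170/2890.0) = 14,206.5 × 0.47196 = 6,704.9 kg.
Second-burn propellant = 14,206.5 − 6,704.9 = 7,501.6 kg.

propellant for the second burn ≈ 7500 kg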